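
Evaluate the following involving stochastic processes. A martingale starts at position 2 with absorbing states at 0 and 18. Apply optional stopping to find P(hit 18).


By optional stopping theorem: E(M at tau) = M(0) = 2
P(hit 18)*18 + P(hit 0)*0 = 2
P(hit 18) = (2 - 0)/(18 - 0) = 1/9 = 0.1111

0.1111


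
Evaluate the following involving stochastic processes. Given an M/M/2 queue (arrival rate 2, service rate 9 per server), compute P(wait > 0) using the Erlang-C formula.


a = lambda/mu = 0.2222
rho = a/c = 0.1111
Erlang-C formula applied:
C(c,a) = 0.0222

0.0222


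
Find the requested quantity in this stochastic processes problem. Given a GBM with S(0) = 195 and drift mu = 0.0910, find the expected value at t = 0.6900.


E[S(t)] = S(0) * exp(mu * t)
= 195 * exp(0.0910 * 0.6900)
= 195 * 1.0648
= 207.6366

207.6366


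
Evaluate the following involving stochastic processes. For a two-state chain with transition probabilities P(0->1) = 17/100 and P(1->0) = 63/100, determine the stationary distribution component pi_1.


Stationary distribution: pi_0 = p10/(p01+p10), pi_1 = p01/(p01+p10)
p01 = 0.1700, p10 = 0.6300
pi_1 = 0.2125

0.2125


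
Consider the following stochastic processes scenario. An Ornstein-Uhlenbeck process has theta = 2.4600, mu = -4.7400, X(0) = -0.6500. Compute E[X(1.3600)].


E[X(t)] = mu + (X(0) - mu)*exp(-theta*t)
= -4.7400 + (-0.6500 - -4.7400)*exp(-2.4600*1.3600)
= -4.7400 + 4.0900 * 0.0352
= -4.5959

-4.5959


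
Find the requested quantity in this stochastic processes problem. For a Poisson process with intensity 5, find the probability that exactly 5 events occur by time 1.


P(N(t)=k) = (lambda*t)^k * exp(-lambda*t) / k!
lambda*t = 5
= 5^5 * exp(-5) / 5!
= 3125 * 0.0067 / 120
= 0.1755

0.1755


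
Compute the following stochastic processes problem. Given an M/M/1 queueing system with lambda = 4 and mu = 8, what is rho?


rho = lambda/mu
= 4/8
= 0.5000

0.5000


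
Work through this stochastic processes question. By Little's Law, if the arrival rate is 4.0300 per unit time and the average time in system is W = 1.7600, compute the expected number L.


Little's Law: L = lambda * W
= 4.0300 * 1.7600
= 7.0928

7.0928


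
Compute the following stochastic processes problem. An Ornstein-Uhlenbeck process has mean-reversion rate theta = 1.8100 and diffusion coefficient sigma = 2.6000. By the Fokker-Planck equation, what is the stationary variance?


Stationary variance = sigma^2 / (2*theta)
= 2.6000^2 / (2*1.8100)
= 6.7600 / 3.6200
= 1.8674

1.8674


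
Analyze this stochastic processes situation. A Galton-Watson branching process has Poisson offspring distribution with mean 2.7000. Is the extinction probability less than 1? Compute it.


Since mu = 2.7000 > 1, extinction prob q < 1.
Solve s = exp(mu*(s-1)) iteratively.
q = 0.0844

0.0844


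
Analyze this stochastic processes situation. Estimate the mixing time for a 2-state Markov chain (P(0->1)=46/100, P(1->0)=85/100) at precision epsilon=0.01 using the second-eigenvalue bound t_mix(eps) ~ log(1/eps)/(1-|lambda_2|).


lambda_2 = |1 - p01 - p10| = |1 - 0.4600 - 0.8500| = 0.3100
t_mix ~ log(1/eps)/(1 - |lambda_2|)
= log(100)/(1 - 0.3100) = 4.6052/0.6900
= 6.6742

6.6742


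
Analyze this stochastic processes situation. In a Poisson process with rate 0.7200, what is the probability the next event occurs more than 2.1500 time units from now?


P(X > t) = exp(-lambda * t)
= exp(-0.7200 * 2.1500)
= exp(-1.5480) = 0.2127

0.2127


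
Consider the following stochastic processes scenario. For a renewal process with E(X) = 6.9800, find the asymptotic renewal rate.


Long-run renewal rate = 1/E(X)
= 1/6.9800
= 0.1433

0.1433


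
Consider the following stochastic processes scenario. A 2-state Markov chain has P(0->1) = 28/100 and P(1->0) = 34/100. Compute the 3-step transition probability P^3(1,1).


Computing P^3 by matrix multiplication.
P = [[0.7200, 0.2800], [0.3400, 0.6600]]
After raising P to the power 3:
P^3(1,1) = 0.4817

0.4817


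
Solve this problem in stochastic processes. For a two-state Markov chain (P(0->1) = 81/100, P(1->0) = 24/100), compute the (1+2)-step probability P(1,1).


P^3 = P^1 * P^2
Computing via matrix multiplication of the transition matrix.
Entry (1,1) of P^3 = 0.7714

0.7714


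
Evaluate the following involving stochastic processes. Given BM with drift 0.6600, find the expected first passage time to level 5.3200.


Expected first passage time = a/mu
= 5.3200/0.6600
= 8.0606

8.0606


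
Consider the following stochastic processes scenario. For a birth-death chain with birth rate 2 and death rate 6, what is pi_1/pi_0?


For birth-death process, pi_n/pi_0 = (lambda/mu)^n
= (2/6)^1
= 0.3333

0.3333


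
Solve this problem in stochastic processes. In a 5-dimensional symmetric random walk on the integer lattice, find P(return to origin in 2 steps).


P(return in 2 steps) = P(reverse first step) = 1/(2d)
= 1/10
= 0.1000

0.1000


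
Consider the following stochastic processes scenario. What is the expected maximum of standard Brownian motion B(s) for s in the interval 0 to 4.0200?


E(max B(s)) = sqrt(2t/pi)
= sqrt(2*4.0200/pi)
= sqrt(2.5592)
= 1.5998

1.5998


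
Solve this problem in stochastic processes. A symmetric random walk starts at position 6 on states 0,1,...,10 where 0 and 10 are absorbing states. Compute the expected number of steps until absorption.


For symmetric RW on 0,...,N with absorbing barriers, E(i) = i*(N-i)
E(6) = 6 * 4 = 24

24


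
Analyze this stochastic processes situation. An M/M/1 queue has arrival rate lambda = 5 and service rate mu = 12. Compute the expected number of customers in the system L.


rho = 5/12 = 0.4167
L = rho/(1-rho)
= 0.4167/0.5833
= 0.7143

0.7143


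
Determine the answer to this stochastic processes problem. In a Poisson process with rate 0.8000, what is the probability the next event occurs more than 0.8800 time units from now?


P(X > t) = exp(-lambda * t)
= exp(-0.8000 * 0.8800)
= exp(-0.7040) = 0.4946

0.4946


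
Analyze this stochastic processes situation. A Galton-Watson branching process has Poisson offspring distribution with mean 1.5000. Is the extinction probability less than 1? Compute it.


Since mu = 1.5000 > 1, extinction prob q < 1.
Solve s = exp(mu*(s-1)) iteratively.
q = 0.4172

0.4172


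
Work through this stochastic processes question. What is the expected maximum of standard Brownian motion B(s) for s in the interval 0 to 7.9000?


E(max B(s)) = sqrt(2t/pi)
= sqrt(2*7.9000/pi)
= sqrt(5.0293)
= 2.2426

2.2426


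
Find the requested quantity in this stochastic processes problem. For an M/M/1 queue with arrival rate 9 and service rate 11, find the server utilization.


rho = lambda/mu
= 9/11
= 0.8182

0.8182


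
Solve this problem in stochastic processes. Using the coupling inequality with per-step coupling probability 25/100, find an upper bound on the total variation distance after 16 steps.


TV distance bound <= (1-delta)^n
= (1 - 0.2500)^16
= 0.7500^16
= 0.0100

0.0100


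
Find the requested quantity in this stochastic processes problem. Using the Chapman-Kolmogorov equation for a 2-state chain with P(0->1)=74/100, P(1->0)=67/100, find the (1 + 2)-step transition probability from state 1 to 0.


P^3 = P^1 * P^2
Computing via matrix multiplication of the transition matrix.
Entry (1,0) of P^3 = 0.5079

0.5079


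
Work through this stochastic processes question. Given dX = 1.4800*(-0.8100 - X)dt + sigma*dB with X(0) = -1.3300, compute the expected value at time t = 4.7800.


E[X(t)] = mu + (X(0) - mu)*exp(-theta*t)
= -0.8100 + (-1.3300 - -0.8100)*exp(-1.4800*4.7800)
= -0.8100 + -0.5200 * 8.4650e-04
= -0.8104

-0.8104


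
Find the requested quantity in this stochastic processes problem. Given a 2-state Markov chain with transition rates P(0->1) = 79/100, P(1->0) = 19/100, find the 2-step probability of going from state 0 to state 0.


Computing P^2 by matrix multiplication.
P = [[0.2100, 0.7900], [0.1900, 0.8100]]
After raising P to the power 2:
P^2(0,0) = 0.1942

0.1942


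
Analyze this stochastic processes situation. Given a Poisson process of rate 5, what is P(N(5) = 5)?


P(N(t)=k) = (lambda*t)^k * exp(-lambda*t) / k!
lambda*t = 25
= 25^5 * exp(-25) / 5!
= 9765625 * 1.3888e-11 / 120
= 1.1302e-06

1.1302e-06


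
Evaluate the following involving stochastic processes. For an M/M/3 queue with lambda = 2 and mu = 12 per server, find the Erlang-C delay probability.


a = lambda/mu = 0.1667
rho = a/c = 0.0556
Erlang-C formula applied:
C(c,a) = 6.9156e-04

6.9156e-04


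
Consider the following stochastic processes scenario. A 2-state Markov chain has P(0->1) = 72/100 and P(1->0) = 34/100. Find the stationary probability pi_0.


Stationary distribution: pi_0 = p10/(p01+p10), pi_1 = p01/(p01+p10)
p01 = 0.7200, p10 = 0.3400
pi_0 = 0.3208

0.3208


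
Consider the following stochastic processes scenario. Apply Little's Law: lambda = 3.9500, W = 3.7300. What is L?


Little's Law: L = lambda * W
= 3.9500 * 3.7300
= 14.7335

14.7335


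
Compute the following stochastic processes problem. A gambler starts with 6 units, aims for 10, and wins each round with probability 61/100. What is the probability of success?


Gambler's ruin formula:
r = q/p = 0.3900/0.6100 = 0.6393
P(win) = (1 - r^i)/(1 - r^N)
= (1 - 0.6393^6)/(1 - 0.6393^10)
= 0.9425

0.9425


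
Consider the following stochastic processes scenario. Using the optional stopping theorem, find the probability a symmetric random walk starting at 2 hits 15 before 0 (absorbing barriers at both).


By optional stopping theorem: E(M at tau) = M(0) = 2
P(hit 15)*15 + P(hit 0)*0 = 2
P(hit 15) = (2 - 0)/(15 - 0) = 2/15 = 0.1333

0.1333


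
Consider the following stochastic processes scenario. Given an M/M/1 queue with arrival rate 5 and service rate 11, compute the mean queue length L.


rho = 5/11 = 0.4545
L = rho/(1-rho)
= 0.4545/0.5455
= 0.8333

0.8333


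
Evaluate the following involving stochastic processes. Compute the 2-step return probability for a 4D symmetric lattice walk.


P(return in 2 steps) = P(reverse first step) = 1/(2d)
= 1/8
= 0.1250

0.1250


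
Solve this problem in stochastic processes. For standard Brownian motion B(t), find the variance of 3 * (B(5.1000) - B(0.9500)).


Var(alpha*(B(t)-B(s))) = alpha^2 * (t-s)
= 3^2 * (5.1000 - 0.9500)
= 9 * 4.1500
= 37.3500

37.3500


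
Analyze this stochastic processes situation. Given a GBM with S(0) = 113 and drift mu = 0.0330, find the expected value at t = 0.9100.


E[S(t)] = S(0) * exp(mu * t)
= 113 * exp(0.0330 * 0.9100)
= 113 * 1.0305
= 116.4449

116.4449


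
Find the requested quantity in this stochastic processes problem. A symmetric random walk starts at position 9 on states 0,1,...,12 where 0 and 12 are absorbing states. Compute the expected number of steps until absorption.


For symmetric RW on 0,...,N with absorbing barriers, E(i) = i*(N-i)
E(9) = 9 * 3 = 27

27


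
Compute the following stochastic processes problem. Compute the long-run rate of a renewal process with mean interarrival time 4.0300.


Long-run renewal rate = 1/E(X)
= 1/4.0300
= 0.2481

0.2481


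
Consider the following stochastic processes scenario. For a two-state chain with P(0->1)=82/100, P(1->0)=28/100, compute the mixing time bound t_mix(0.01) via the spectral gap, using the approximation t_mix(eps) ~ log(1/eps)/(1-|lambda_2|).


lambda_2 = |1 - p01 - p10| = |1 - 0.8200 - 0.2800| = 0.1000
t_mix ~ log(1/eps)/(1 - |lambda_2|)
= log(100)/(1 - 0.1000) = 4.6052/0.9000
= 5.1169

5.1169


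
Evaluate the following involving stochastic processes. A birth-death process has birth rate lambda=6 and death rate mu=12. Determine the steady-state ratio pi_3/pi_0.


For birth-death process, pi_n/pi_0 = (lambda/mu)^n
= (6/12)^3
= 0.1250

0.1250


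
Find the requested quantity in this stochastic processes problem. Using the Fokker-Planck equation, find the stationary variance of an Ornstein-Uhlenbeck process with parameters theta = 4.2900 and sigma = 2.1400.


Stationary variance = sigma^2 / (2*theta)
= 2.1400^2 / (2*4.2900)
= 4.5796 / 8.5800
= 0.5338

0.5338


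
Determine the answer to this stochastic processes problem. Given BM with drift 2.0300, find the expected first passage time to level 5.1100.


Expected first passage time = a/mu
= 5.1100/2.0300
= 2.5172

2.5172


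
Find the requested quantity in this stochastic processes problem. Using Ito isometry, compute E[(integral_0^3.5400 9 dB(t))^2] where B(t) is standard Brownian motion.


By Ito isometry: E[(int f dB)^2] = int f^2 dt
= 9^2 * 3.5400
= 81 * 3.5400 = 286.7400

286.7400


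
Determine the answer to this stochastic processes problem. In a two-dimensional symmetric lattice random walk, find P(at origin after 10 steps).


P = C(10,5)^2 / 4^10
= 252^2 / 1048576
= 63504 / 1048576
= 0.0606

0.0606


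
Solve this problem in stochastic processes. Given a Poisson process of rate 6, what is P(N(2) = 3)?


P(N(t)=k) = (lambda*t)^k * exp(-lambda*t) / k!
lambda*t = 12
= 12^3 * exp(-12) / 3!
= 1728 * 6.1442e-06 / 6
= 0.0018

0.0018


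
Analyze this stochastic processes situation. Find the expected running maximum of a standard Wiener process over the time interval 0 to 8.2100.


E(max B(s)) = sqrt(2t/pi)
= sqrt(2*8.2100/pi)
= sqrt(5.2266)
= 2.2862

2.2862


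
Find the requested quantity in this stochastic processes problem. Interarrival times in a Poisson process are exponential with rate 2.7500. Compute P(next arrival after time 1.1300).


P(X > t) = exp(-lambda * t)
= exp(-2.7500 * 1.1300)
= exp(-3.1075) = 0.0447

0.0447


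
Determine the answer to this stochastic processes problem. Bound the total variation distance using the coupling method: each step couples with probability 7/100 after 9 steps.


TV distance bound <= (1-delta)^n
= (1 - 0.0700)^9
= 0.9300^9
= 0.5204

0.5204


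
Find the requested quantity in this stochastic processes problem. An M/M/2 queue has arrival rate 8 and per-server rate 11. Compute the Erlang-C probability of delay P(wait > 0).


a = lambda/mu = 0.7273
rho = a/c = 0.3636
Erlang-C formula applied:
C(c,a) = 0.1939

0.1939


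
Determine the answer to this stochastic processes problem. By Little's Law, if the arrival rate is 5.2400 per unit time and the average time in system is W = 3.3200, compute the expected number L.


Little's Law: L = lambda * W
= 5.2400 * 3.3200
= 17.3968

17.3968


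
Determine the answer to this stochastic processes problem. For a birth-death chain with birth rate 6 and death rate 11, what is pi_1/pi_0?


For birth-death process, pi_n/pi_0 = (lambda/mu)^n
= (6/11)^1
= 0.5455

0.5455


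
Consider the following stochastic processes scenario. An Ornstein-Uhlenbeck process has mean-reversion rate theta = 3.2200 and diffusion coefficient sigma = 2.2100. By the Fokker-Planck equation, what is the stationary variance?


Stationary variance = sigma^2 / (2*theta)
= 2.2100^2 / (2*3.2200)
= 4.8841 / 6.4400
= 0.7584

0.7584


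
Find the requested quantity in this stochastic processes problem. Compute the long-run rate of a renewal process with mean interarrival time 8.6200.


Long-run renewal rate = 1/E(X)
= 1/8.6200
= 0.1160

0.1160


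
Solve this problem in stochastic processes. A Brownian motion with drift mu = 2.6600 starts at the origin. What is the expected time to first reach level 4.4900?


Expected first passage time = a/mu
= 4.4900/2.6600
= 1.6880

1.6880


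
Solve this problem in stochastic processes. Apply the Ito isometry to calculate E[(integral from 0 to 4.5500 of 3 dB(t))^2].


By Ito isometry: E[(int f dB)^2] = int f^2 dt
= 3^2 * 4.5500
= 9 * 4.5500 = 40.9500

40.9500


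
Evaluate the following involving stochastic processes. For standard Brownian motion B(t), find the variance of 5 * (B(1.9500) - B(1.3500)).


Var(alpha*(B(t)-B(s))) = alpha^2 * (t-s)
= 5^2 * (1.9500 - 1.3500)
= 25 * 0.6000
= 15.0000

15.0000


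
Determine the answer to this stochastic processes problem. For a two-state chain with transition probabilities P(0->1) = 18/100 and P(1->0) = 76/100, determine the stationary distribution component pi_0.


Stationary distribution: pi_0 = p10/(p01+p10), pi_1 = p01/(p01+p10)
p01 = 0.1800, p10 = 0.7600
pi_0 = 0.8085

0.8085


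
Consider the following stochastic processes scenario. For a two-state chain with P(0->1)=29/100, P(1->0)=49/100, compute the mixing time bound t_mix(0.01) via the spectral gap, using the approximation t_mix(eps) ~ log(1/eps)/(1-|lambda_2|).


lambda_2 = |1 - p01 - p10| = |1 - 0.2900 - 0.4900| = 0.2200
t_mix ~ log(1/eps)/(1 - |lambda_2|)
= log(100)/(1 - 0.2200) = 4.6052/0.7800
= 5.9041

5.9041


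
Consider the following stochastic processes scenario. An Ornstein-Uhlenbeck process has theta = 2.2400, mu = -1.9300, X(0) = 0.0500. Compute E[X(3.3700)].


E[X(t)] = mu + (X(0) - mu)*exp(-theta*t)
= -1.9300 + (0.0500 - -1.9300)*exp(-2.2400*3.3700)
= -1.9300 + 1.9800 * 5.2674e-04
= -1.9290

-1.9290


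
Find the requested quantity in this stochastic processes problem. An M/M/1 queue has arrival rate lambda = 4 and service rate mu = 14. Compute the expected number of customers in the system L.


rho = 4/14 = 0.2857
L = rho/(1-rho)
= 0.2857/0.7143
= 0.4000

0.4000


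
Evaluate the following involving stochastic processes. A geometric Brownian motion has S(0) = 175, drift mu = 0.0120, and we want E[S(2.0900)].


E[S(t)] = S(0) * exp(mu * t)
= 175 * exp(0.0120 * 2.0900)
= 175 * 1.0254
= 179.4445

179.4445


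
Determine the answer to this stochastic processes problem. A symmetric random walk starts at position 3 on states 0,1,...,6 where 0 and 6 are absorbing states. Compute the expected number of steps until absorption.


For symmetric RW on 0,...,N with absorbing barriers, E(i) = i*(N-i)
E(3) = 3 * 3 = 9

9


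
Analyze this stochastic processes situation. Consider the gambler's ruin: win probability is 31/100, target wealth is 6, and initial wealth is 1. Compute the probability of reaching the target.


Gambler's ruin formula:
r = q/p = 0.6900/0.3100 = 2.2258
P(win) = (1 - r^i)/(1 - r^N)
= (1 - 2.2258^1)/(1 - 2.2258^6)
= 0.0102

0.0102


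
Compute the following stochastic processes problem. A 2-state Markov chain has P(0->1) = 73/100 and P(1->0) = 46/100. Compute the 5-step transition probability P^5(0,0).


Computing P^5 by matrix multiplication.
P = [[0.2700, 0.7300], [0.4600, 0.5400]]
After raising P to the power 5:
P^5(0,0) = 0.3864

0.3864


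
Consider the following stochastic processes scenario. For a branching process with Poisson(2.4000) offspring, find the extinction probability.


Since mu = 2.4000 > 1, extinction prob q < 1.
Solve s = exp(mu*(s-1)) iteratively.
q = 0.1214

0.1214


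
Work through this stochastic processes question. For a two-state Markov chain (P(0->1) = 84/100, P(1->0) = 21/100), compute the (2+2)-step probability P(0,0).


P^4 = P^2 * P^2
Computing via matrix multiplication of the transition matrix.
Entry (0,0) of P^4 = 0.2000

0.2000


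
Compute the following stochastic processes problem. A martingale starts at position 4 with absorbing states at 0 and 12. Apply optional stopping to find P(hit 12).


By optional stopping theorem: E(M at tau) = M(0) = 4
P(hit 12)*12 + P(hit 0)*0 = 4
P(hit 12) = (4 - 0)/(12 - 0) = 1/3 = 0.3333

0.3333


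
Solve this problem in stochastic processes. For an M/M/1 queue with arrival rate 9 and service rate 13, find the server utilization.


rho = lambda/mu
= 9/13
= 0.6923

0.6923


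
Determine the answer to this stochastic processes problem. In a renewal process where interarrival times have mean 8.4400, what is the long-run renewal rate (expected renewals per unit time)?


Long-run renewal rate = 1/E(X)
= 1/8.4400
= 0.1185

0.1185


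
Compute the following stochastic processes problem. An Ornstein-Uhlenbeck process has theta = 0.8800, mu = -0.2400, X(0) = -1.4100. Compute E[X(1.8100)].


E[X(t)] = mu + (X(0) - mu)*exp(-theta*t)
= -0.2400 + (-1.4100 - -0.2400)*exp(-0.8800*1.8100)
= -0.2400 + -1.1700 * 0.2034
= -0.4779

-0.4779


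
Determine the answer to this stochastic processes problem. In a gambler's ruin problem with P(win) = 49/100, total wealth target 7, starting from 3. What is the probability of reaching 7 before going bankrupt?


Gambler's ruin formula:
r = q/p = 0.5100/0.4900 = 1.0408
P(win) = (1 - r^i)/(1 - r^N)
= (1 - 1.0408^3)/(1 - 1.0408^7)
= 0.3946

0.3946


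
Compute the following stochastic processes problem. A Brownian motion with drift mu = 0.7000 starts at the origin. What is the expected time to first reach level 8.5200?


Expected first passage time = a/mu
= 8.5200/0.7000
= 12.1714

12.1714


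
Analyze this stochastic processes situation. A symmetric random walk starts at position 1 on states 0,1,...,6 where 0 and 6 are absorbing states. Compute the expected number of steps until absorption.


For symmetric RW on 0,...,N with absorbing barriers, E(i) = i*(N-i)
E(1) = 1 * 5 = 5

5


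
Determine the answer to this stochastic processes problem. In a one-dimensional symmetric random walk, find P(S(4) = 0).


P(S(4) = 0) = C(4,2) / 4^2
= 6 / 16
= 0.3750

0.3750


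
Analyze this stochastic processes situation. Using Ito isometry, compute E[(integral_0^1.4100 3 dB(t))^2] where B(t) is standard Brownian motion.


By Ito isometry: E[(int f dB)^2] = int f^2 dt
= 3^2 * 1.4100
= 9 * 1.4100 = 12.6900

12.6900


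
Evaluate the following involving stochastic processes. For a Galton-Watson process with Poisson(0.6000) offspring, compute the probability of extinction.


Since mu = 0.6000 <= 1, extinction probability = 1.

1.0000


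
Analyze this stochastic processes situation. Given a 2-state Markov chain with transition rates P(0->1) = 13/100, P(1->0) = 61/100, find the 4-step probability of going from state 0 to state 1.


Computing P^4 by matrix multiplication.
P = [[0.8700, 0.1300], [0.6100, 0.3900]]
After raising P to the power 4:
P^4(0,1) = 0.1749

0.1749


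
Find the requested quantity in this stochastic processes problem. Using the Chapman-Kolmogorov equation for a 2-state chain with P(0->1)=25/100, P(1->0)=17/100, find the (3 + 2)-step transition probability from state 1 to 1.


P^5 = P^3 * P^2
Computing via matrix multiplication of the transition matrix.
Entry (1,1) of P^5 = 0.6218

0.6218


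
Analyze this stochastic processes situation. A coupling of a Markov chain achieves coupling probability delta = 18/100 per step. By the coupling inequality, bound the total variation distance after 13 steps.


TV distance bound <= (1-delta)^n
= (1 - 0.1800)^13
= 0.8200^13
= 0.0758

0.0758


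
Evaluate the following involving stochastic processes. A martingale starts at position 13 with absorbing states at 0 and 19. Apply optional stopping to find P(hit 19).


By optional stopping theorem: E(M at tau) = M(0) = 13
P(hit 19)*19 + P(hit 0)*0 = 13
P(hit 19) = (13 - 0)/(19 - 0) = 13/19 = 0.6842

0.6842


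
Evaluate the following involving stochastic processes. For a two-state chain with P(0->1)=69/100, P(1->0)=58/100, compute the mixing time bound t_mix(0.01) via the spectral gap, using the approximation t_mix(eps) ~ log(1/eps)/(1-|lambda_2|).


lambda_2 = |1 - p01 - p10| = |1 - 0.6900 - 0.5800| = 0.2700
t_mix ~ log(1/eps)/(1 - |lambda_2|)
= log(100)/(1 - 0.2700) = 4.6052/0.7300
= 6.3085

6.3085


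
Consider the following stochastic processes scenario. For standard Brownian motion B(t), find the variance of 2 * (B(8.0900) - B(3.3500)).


Var(alpha*(B(t)-B(s))) = alpha^2 * (t-s)
= 2^2 * (8.0900 - 3.3500)
= 4 * 4.7400
= 18.9600

18.9600


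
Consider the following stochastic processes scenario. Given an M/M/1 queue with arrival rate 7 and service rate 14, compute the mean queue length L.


rho = 7/14 = 0.5000
L = rho/(1-rho)
= 0.5000/0.5000
= 1.0000

1.0000


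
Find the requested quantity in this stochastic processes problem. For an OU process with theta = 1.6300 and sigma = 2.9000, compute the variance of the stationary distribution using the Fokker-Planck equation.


Stationary variance = sigma^2 / (2*theta)
= 2.9000^2 / (2*1.6300)
= 8.4100 / 3.2600
= 2.5798

2.5798


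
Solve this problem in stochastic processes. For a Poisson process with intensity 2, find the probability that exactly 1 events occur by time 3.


P(N(t)=k) = (lambda*t)^k * exp(-lambda*t) / k!
lambda*t = 6
= 6^1 * exp(-6) / 1!
= 6 * 0.0025 / 1
= 0.0149

0.0149


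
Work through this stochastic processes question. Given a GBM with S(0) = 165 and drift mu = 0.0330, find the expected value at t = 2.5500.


E[S(t)] = S(0) * exp(mu * t)
= 165 * exp(0.0330 * 2.5500)
= 165 * 1.0878
= 179.4857

179.4857


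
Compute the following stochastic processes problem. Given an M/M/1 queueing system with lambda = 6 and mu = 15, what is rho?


rho = lambda/mu
= 6/15
= 0.4000

0.4000


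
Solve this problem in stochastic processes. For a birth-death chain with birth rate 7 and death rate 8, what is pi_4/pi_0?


For birth-death process, pi_n/pi_0 = (lambda/mu)^n
= (7/8)^4
= 0.5862

0.5862


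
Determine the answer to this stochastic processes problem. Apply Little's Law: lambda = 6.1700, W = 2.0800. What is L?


Little's Law: L = lambda * W
= 6.1700 * 2.0800
= 12.8336

12.8336


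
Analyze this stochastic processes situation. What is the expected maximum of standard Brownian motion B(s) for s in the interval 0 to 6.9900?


E(max B(s)) = sqrt(2t/pi)
= sqrt(2*6.9900/pi)
= sqrt(4.4500)
= 2.1095

2.1095


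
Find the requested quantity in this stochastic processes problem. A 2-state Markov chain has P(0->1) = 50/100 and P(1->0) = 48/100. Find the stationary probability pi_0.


Stationary distribution: pi_0 = p10/(p01+p10), pi_1 = p01/(p01+p10)
p01 = 0.5000, p10 = 0.4800
pi_0 = 0.4898

0.4898


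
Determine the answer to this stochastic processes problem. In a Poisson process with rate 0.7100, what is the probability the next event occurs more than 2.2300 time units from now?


P(X > t) = exp(-lambda * t)
= exp(-0.7100 * 2.2300)
= exp(-1.5833) = 0.2053

0.2053


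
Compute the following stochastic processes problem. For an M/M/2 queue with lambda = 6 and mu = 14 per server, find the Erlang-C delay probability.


a = lambda/mu = 0.4286
rho = a/c = 0.2143
Erlang-C formula applied:
C(c,a) = 0.0756

0.0756


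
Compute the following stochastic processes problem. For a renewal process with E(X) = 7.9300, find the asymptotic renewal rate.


Long-run renewal rate = 1/E(X)
= 1/7.9300
= 0.1261

0.1261


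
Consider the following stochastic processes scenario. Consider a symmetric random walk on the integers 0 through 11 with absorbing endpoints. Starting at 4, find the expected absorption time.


For symmetric RW on 0,...,N with absorbing barriers, E(i) = i*(N-i)
E(4) = 4 * 7 = 28

28


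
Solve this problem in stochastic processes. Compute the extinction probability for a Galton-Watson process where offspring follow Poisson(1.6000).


Since mu = 1.6000 > 1, extinction prob q < 1.
Solve s = exp(mu*(s-1)) iteratively.
q = 0.3580

0.3580


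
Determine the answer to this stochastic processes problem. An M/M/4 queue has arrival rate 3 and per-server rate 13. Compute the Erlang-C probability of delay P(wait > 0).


a = lambda/mu = 0.2308
rho = a/c = 0.0577
Erlang-C formula applied:
C(c,a) = 9.9560e-05

9.9560e-05


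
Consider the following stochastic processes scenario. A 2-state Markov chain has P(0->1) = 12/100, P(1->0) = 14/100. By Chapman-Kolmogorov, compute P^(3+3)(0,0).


P^6 = P^3 * P^3
Computing via matrix multiplication of the transition matrix.
Entry (0,0) of P^6 = 0.6142

0.6142


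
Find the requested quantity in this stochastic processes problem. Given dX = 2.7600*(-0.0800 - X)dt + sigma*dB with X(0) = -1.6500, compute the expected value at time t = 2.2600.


E[X(t)] = mu + (X(0) - mu)*exp(-theta*t)
= -0.0800 + (-1.6500 - -0.0800)*exp(-2.7600*2.2600)
= -0.0800 + -1.5700 * 0.0020
= -0.0831

-0.0831


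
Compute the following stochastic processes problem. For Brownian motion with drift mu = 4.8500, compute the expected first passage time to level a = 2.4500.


Expected first passage time = a/mu
= 2.4500/4.8500
= 0.5052

0.5052


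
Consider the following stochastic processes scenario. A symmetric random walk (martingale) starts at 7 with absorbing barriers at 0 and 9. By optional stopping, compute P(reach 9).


By optional stopping theorem: E(M at tau) = M(0) = 7
P(hit 9)*9 + P(hit 0)*0 = 7
P(hit 9) = (7 - 0)/(9 - 0) = 7/9 = 0.7778

0.7778


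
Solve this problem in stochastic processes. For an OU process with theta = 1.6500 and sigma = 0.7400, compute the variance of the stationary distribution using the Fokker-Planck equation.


Stationary variance = sigma^2 / (2*theta)
= 0.7400^2 / (2*1.6500)
= 0.5476 / 3.3000
= 0.1659

0.1659


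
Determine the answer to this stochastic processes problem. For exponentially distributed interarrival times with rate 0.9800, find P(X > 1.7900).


P(X > t) = exp(-lambda * t)
= exp(-0.9800 * 1.7900)
= exp(-1.7542) = 0.1730

0.1730


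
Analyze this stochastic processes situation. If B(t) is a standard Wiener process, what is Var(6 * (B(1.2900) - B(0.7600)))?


Var(alpha*(B(t)-B(s))) = alpha^2 * (t-s)
= 6^2 * (1.2900 - 0.7600)
= 36 * 0.5300
= 19.0800

19.0800


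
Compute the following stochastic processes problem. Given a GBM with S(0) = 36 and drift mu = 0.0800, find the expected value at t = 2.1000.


E[S(t)] = S(0) * exp(mu * t)
= 36 * exp(0.0800 * 2.1000)
= 36 * 1.1829
= 42.5857

42.5857


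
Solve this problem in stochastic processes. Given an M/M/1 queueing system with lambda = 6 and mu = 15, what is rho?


rho = lambda/mu
= 6/15
= 0.4000

0.4000


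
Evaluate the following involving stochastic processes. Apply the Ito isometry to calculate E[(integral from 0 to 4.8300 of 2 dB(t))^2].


By Ito isometry: E[(int f dB)^2] = int f^2 dt
= 2^2 * 4.8300
= 4 * 4.8300 = 19.3200

19.3200


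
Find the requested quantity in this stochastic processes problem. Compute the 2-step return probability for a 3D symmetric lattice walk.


P(return in 2 steps) = P(reverse first step) = 1/(2d)
= 1/6
= 0.1667

0.1667


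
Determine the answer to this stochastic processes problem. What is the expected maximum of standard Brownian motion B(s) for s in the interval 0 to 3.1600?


E(max B(s)) = sqrt(2t/pi)
= sqrt(2*3.1600/pi)
= sqrt(2.0117)
= 1.4184

1.4184


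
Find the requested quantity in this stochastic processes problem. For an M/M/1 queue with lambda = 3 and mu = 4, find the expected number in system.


rho = 3/4 = 0.7500
L = rho/(1-rho)
= 0.7500/0.2500
= 3.0000

3.0000


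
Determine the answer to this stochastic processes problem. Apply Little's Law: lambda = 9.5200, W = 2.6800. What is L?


Little's Law: L = lambda * W
= 9.5200 * 2.6800
= 25.5136

25.5136


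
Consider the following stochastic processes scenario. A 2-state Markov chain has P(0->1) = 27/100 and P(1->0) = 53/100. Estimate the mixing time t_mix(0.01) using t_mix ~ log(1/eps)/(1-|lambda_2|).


lambda_2 = |1 - p01 - p10| = |1 - 0.2700 - 0.5300| = 0.2000
t_mix ~ log(1/eps)/(1 - |lambda_2|)
= log(100)/(1 - 0.2000) = 4.6052/0.8000
= 5.7565

5.7565


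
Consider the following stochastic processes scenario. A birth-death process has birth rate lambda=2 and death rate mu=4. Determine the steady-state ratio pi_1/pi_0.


For birth-death process, pi_n/pi_0 = (lambda/mu)^n
= (2/4)^1
= 0.5000

0.5000


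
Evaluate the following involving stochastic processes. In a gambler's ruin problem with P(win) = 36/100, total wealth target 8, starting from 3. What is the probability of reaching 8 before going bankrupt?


Gambler's ruin formula:
r = q/p = 0.6400/0.3600 = 1.7778
P(win) = (1 - r^i)/(1 - r^N)
= (1 - 1.7778^3)/(1 - 1.7778^8)
= 0.0468

0.0468


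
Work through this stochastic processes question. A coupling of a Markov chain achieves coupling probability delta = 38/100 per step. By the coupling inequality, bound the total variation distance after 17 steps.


TV distance bound <= (1-delta)^n
= (1 - 0.3800)^17
= 0.6200^17
= 2.9557e-04

2.9557e-04


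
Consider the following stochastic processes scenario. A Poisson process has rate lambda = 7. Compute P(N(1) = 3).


P(N(t)=k) = (lambda*t)^k * exp(-lambda*t) / k!
lambda*t = 7
= 7^3 * exp(-7) / 3!
= 343 * 9.1188e-04 / 6
= 0.0521

0.0521


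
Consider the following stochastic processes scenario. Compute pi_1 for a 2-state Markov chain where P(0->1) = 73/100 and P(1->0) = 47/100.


Stationary distribution: pi_0 = p10/(p01+p10), pi_1 = p01/(p01+p10)
p01 = 0.7300, p10 = 0.4700
pi_1 = 0.6083

0.6083


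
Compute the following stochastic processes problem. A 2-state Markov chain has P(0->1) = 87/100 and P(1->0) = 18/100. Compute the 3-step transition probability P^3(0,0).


Computing P^3 by matrix multiplication.
P = [[0.1300, 0.8700], [0.1800, 0.8200]]
After raising P to the power 3:
P^3(0,0) = 0.1713

0.1713


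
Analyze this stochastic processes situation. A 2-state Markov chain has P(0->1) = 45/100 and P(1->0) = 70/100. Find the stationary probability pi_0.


Stationary distribution: pi_0 = p10/(p01+p10), pi_1 = p01/(p01+p10)
p01 = 0.4500, p10 = 0.7000
pi_0 = 0.6087

0.6087


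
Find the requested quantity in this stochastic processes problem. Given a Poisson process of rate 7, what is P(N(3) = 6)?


P(N(t)=k) = (lambda*t)^k * exp(-lambda*t) / k!
lambda*t = 21
= 21^6 * exp(-21) / 6!
= 85766121 * 7.5826e-10 / 720
= 9.0323e-05

9.0323e-05


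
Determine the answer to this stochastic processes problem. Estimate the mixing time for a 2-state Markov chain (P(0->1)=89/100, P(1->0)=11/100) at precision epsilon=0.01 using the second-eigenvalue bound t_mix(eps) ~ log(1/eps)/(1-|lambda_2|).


lambda_2 = |1 - p01 - p10| = |1 - 0.8900 - 0.1100| = 1.3878e-17
t_mix ~ log(1/eps)/(1 - |lambda_2|)
= log(100)/(1 - 1.3878e-17) = 4.6052/1.0000
= 4.6052

4.6052


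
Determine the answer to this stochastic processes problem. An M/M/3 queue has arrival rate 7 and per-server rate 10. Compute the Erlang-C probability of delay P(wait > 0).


a = lambda/mu = 0.7000
rho = a/c = 0.2333
Erlang-C formula applied:
C(c,a) = 0.0369

0.0369


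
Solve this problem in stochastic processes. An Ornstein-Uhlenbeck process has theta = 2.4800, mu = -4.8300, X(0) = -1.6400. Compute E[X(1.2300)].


E[X(t)] = mu + (X(0) - mu)*exp(-theta*t)
= -4.8300 + (-1.6400 - -4.8300)*exp(-2.4800*1.2300)
= -4.8300 + 3.1900 * 0.0473
= -4.6790

-4.6790


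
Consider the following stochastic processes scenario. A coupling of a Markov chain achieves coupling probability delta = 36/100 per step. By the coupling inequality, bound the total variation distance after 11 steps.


TV distance bound <= (1-delta)^n
= (1 - 0.3600)^11
= 0.6400^11
= 0.0074

0.0074


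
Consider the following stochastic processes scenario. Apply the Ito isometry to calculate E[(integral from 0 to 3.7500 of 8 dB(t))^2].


By Ito isometry: E[(int f dB)^2] = int f^2 dt
= 8^2 * 3.7500
= 64 * 3.7500 = 240.0000

240.0000


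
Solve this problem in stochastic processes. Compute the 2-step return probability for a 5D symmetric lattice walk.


P(return in 2 steps) = P(reverse first step) = 1/(2d)
= 1/10
= 0.1000

0.1000


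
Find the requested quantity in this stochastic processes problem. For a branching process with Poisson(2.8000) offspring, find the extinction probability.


Since mu = 2.8000 > 1, extinction prob q < 1.
Solve s = exp(mu*(s-1)) iteratively.
q = 0.0750

0.0750


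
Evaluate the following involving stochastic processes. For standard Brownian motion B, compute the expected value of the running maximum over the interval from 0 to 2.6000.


E(max B(s)) = sqrt(2t/pi)
= sqrt(2*2.6000/pi)
= sqrt(1.6552)
= 1.2866

1.2866


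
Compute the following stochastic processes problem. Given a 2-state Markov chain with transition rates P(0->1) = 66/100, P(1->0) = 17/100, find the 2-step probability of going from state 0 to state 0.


Computing P^2 by matrix multiplication.
P = [[0.3400, 0.6600], [0.1700, 0.8300]]
After raising P to the power 2:
P^2(0,0) = 0.2278

0.2278


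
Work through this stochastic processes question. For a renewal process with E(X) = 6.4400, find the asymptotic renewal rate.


Long-run renewal rate = 1/E(X)
= 1/6.4400
= 0.1553

0.1553


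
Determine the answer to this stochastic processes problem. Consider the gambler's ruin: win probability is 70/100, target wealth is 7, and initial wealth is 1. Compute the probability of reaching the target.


Gambler's ruin formula:
r = q/p = 0.3000/0.7000 = 0.4286
P(win) = (1 - r^i)/(1 - r^N)
= (1 - 0.4286^1)/(1 - 0.4286^7)
= 0.5730

0.5730


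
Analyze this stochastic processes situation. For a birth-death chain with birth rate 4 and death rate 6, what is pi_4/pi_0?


For birth-death process, pi_n/pi_0 = (lambda/mu)^n
= (4/6)^4
= 0.1975

0.1975


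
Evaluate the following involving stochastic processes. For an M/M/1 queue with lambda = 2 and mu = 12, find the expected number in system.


rho = 2/12 = 0.1667
L = rho/(1-rho)
= 0.1667/0.8333
= 0.2000

0.2000


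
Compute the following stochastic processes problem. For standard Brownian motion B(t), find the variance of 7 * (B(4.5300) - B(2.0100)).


Var(alpha*(B(t)-B(s))) = alpha^2 * (t-s)
= 7^2 * (4.5300 - 2.0100)
= 49 * 2.5200
= 123.4800

123.4800


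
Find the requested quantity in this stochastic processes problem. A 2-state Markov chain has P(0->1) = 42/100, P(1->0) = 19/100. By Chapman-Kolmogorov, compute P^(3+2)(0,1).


P^5 = P^3 * P^2
Computing via matrix multiplication of the transition matrix.
Entry (0,1) of P^5 = 0.6823

0.6823


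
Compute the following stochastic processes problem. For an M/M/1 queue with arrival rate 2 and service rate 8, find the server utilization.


rho = lambda/mu
= 2/8
= 0.2500

0.2500


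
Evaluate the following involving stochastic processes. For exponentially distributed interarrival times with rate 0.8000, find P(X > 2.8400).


P(X > t) = exp(-lambda * t)
= exp(-0.8000 * 2.8400)
= exp(-2.2720) = 0.1031

0.1031


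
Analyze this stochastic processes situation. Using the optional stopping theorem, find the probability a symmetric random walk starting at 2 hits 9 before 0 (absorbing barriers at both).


By optional stopping theorem: E(M at tau) = M(0) = 2
P(hit 9)*9 + P(hit 0)*0 = 2
P(hit 9) = (2 - 0)/(9 - 0) = 2/9 = 0.2222

0.2222


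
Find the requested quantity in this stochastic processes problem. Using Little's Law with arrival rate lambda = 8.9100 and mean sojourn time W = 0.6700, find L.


Little's Law: L = lambda * W
= 8.9100 * 0.6700
= 5.9697

5.9697


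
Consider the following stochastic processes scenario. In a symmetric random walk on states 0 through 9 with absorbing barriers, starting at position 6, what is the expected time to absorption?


For symmetric RW on 0,...,N with absorbing barriers, E(i) = i*(N-i)
E(6) = 6 * 3 = 18

18


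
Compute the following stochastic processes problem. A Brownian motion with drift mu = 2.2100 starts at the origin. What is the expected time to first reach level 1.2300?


Expected first passage time = a/mu
= 1.2300/2.2100
= 0.5566

0.5566


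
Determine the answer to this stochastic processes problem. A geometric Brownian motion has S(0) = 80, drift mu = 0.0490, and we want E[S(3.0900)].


E[S(t)] = S(0) * exp(mu * t)
= 80 * exp(0.0490 * 3.0900)
= 80 * 1.1635
= 93.0779

93.0779


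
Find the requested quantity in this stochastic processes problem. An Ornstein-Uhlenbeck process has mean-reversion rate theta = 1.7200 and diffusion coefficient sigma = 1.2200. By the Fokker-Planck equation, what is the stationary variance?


Stationary variance = sigma^2 / (2*theta)
= 1.2200^2 / (2*1.7200)
= 1.4884 / 3.4400
= 0.4327

0.4327
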